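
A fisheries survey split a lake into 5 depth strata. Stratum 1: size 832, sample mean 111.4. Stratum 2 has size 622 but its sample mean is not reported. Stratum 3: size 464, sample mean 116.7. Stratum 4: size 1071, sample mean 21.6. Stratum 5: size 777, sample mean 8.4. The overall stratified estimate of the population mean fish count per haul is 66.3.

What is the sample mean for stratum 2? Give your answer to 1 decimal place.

Σ Nₕx̄ₕ = N·μ, so 622·x̄_2 = 3766·66.3 − (832·111.4 + 464·116.7 + 1071·21.6 + 777·8.4).
= 249685.8 − 176494 = 73191.8.
x̄_2 = 73191.8 / 622 = 117.672... → 117.7.

117.7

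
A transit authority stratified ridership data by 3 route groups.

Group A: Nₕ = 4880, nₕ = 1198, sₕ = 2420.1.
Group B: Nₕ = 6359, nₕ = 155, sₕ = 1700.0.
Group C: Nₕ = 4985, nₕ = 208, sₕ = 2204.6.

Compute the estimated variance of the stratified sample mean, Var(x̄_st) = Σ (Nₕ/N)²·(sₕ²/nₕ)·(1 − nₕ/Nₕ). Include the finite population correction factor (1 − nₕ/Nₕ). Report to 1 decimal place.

5242.3

N = 16224; Wₕ = Nₕ/N.
group A: (4880/16224)²·2420.1²/1198·(1 − 1198/4880) = 333.7318
group B: (6359/16224)²·1700.0²/155·(1 − 155/6359) = 2794.5436
group C: (4985/16224)²·2204.6²/208·(1 − 208/4985) = 2113.9796
Sum = 5242.2550 → 5242.3.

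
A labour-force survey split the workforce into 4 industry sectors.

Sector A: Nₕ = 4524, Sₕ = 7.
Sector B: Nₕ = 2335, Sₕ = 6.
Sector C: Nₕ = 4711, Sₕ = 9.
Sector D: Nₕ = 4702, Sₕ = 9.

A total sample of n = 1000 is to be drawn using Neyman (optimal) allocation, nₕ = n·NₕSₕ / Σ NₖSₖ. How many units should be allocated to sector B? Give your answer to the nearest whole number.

Σ NₕSₕ = 4524·7 + 2335·6 + 4711·9 + 4702·9 = 130395.
Share for B: 14010/130395 = 0.10744.
n_B = 1000 × 0.10744 = 107.443... → 107.

107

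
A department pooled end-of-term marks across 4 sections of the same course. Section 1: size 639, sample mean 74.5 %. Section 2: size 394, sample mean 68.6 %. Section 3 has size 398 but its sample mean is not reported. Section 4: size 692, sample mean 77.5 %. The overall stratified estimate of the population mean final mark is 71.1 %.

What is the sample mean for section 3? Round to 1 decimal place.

57.0

Σ Nₕx̄ₕ = N·μ, so 398·x̄_3 = 2123·71.1 − (639·74.5 + 394·68.6 + 692·77.5).
= 150945.3 − 128263.9 = 22681.4.
x̄_3 = 22681.4 / 398 = 56.988... → 57.0.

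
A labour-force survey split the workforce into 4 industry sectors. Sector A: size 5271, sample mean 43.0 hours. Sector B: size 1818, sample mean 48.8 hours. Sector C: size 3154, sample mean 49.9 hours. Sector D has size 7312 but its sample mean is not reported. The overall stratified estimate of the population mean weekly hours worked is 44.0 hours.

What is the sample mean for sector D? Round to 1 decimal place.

41.0

N = 5271 + 1818 + 3154 + 7312 = 17555.
Overall total = μ·N = 44.0·17555 = 772420.
Subtract the known strata: 5271·43.0 + 1818·48.8 + 3154·49.9 = 472756.
Remaining total for sector D: 772420 − 472756 = 299664.
Divide by its size: 299664 / 7312 = 40.982... → 41.0.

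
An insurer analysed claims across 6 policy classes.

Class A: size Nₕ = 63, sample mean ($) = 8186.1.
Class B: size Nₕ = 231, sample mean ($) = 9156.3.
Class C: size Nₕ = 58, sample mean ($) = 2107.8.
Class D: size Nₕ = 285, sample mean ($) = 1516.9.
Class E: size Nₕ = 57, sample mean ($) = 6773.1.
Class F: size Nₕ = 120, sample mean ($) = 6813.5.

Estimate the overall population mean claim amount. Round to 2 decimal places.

5392.00

x̄_st = (Σ Nₕx̄ₕ) / (Σ Nₕ) = (63·8186.1 + 231·9156.3 + 58·2107.8 + 285·1516.9 + 57·6773.1 + 120·6813.5) / 814
= 4389085.2 / 814 = 5391.9966... → 5392.00.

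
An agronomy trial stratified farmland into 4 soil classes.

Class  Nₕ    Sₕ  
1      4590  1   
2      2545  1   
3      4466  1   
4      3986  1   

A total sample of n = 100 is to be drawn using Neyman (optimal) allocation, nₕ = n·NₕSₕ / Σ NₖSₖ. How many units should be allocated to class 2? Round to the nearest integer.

16

Σ NₕSₕ = 4590·1 + 2545·1 + 4466·1 + 3986·1 = 15587.
Share for 2: 2545/15587 = 0.16328.
n_2 = 100 × 0.16328 = 16.328... → 16.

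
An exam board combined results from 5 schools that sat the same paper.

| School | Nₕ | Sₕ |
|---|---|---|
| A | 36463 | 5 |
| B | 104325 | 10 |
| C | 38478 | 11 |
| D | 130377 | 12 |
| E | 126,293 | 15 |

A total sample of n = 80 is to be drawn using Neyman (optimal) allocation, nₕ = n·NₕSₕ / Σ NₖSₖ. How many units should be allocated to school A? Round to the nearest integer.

Σ NₕSₕ = 36463·5 + 104325·10 + 38478·11 + 130377·12 + 126293·15 = 5107742.
Share for A: 182315/5107742 = 0.03569.
n_A = 80 × 0.03569 = 2.856... → 3.

3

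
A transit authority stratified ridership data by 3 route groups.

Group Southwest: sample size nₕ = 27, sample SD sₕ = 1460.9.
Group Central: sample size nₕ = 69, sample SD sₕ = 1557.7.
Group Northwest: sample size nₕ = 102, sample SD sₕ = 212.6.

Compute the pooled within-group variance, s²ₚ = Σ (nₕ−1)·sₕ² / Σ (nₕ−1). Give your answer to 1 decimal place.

1154113.9

Degrees of freedom: 26 + 68 + 101 = 195.
Σ(nₕ−1)sₕ² = 26·2134228.81 + 68·2426429.29 + 101·45198.76 = 225052215.54.
s²ₚ = 225052215.54 / 195 = 1154113.926... → 1154113.9.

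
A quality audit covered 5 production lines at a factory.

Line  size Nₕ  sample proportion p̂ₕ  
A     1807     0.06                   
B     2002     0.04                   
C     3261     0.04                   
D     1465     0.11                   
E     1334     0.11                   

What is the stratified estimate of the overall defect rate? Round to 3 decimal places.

N = 1807 + 2002 + 3261 + 1465 + 1334 = 9869.
Overall proportion = Σ (Nₕ/N)·p̂ₕ.
Σ Nₕp̂ₕ = 108.42 + 80.08 + 130.44 + 161.15 + 146.74 = 626.83.
626.83 / 9869 = 0.06352... → 0.064.

0.064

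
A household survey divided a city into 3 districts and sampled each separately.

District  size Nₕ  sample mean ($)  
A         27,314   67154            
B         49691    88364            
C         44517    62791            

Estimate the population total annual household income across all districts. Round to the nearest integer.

9020406827

A: 27314·67154 = 1834244356
B: 49691·88364 = 4390895524
C: 44517·62791 = 2795266947
τ̂ = Σ Nₕx̄ₕ = 9020406827.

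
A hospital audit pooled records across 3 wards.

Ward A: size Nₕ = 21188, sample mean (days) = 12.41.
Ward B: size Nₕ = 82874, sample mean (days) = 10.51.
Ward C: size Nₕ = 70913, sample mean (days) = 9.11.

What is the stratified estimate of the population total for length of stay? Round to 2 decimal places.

1779966.25

Estimate total by summing Nₕ·x̄ₕ over strata.
21188·12.41 + 82874·10.51 + 70913·9.11 = 262943.08 + 871005.74 + 646017.43 = 1779966.25.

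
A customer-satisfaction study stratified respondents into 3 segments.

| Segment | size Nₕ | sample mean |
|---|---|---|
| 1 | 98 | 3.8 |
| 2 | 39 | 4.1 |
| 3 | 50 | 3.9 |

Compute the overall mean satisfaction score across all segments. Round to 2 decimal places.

3.89

N = 187; weights Wₕ = Nₕ/N = (0.5241, 0.2086, 0.2674).
x̄_st = Σ Wₕ·x̄ₕ = 0.5241·3.8 + 0.2086·4.1 + 0.2674·3.9 ≈ 3.8893...
→ 3.89.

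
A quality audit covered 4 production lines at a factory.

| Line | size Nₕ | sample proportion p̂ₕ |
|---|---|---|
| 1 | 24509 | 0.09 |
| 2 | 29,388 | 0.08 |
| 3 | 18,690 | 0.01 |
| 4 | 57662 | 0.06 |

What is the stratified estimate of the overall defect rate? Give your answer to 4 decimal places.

0.0630

N = 24509 + 29388 + 18690 + 57662 = 130249.
Overall proportion = Σ (Nₕ/N)·p̂ₕ.
Σ Nₕp̂ₕ = 2205.81 + 2351.04 + 186.9 + 3459.72 = 8203.47.
8203.47 / 130249 = 0.062983... → 0.0630.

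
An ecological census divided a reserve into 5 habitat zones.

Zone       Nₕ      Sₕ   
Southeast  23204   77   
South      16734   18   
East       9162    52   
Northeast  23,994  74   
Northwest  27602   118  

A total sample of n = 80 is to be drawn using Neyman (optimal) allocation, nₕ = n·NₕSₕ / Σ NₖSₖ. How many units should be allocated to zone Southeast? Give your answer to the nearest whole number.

19

Southeast: NₕSₕ = 23204·77 = 1786708
South: NₕSₕ = 16734·18 = 301212
East: NₕSₕ = 9162·52 = 476424
Northeast: NₕSₕ = 23994·74 = 1775556
Northwest: NₕSₕ = 27602·118 = 3257036
Σ NₕSₕ = 7596936.
n_Southeast = 80·1786708/7596936 = 18.815... → 19.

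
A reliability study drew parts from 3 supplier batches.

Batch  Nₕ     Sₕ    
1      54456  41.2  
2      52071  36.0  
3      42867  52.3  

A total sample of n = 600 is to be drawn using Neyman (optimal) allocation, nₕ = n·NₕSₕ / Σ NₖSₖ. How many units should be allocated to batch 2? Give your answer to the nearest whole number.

Σ NₕSₕ = 54456·41.2 + 52071·36.0 + 42867·52.3 = 6360087.3.
Share for 2: 1874556/6360087.3 = 0.29474.
n_2 = 600 × 0.29474 = 176.842... → 177.

177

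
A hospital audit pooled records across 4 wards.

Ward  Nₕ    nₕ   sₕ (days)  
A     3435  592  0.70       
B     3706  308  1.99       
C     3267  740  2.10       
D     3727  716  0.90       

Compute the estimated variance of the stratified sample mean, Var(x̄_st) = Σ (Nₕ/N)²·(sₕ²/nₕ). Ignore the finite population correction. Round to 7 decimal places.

N = 14135; Wₕ = Nₕ/N.
ward A: (3435/14135)²·0.70²/592 = 0.0000488806
ward B: (3706/14135)²·1.99²/308 = 0.0008838420
ward C: (3267/14135)²·2.10²/740 = 0.0003183563
ward D: (3727/14135)²·0.90²/716 = 0.0000786501
Sum = 0.0013297290 → 0.0013297.

0.0013297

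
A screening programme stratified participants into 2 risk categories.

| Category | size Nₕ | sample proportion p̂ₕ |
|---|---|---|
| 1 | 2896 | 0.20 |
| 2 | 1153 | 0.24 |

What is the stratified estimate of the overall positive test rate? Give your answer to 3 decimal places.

0.211

N = 2896 + 1153 = 4049.
Overall proportion = Σ (Nₕ/N)·p̂ₕ.
Σ Nₕp̂ₕ = 579.2 + 276.72 = 855.92.
855.92 / 4049 = 0.21139... → 0.211.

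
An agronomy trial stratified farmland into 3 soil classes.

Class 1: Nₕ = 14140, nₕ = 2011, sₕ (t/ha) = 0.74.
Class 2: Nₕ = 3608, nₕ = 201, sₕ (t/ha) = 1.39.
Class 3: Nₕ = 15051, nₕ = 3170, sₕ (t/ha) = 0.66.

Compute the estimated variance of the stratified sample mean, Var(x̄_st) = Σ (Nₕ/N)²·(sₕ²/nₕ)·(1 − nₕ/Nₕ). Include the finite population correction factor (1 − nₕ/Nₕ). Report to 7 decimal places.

0.0001761

N = 32799. Term for each stratum: Wₕ²sₕ²/nₕ·(1−nₕ/Nₕ).
Var(x̄_st) = 0.0000434115 + 0.0001098376 + 0.0000228416 = 0.0001760906 → 0.0001761.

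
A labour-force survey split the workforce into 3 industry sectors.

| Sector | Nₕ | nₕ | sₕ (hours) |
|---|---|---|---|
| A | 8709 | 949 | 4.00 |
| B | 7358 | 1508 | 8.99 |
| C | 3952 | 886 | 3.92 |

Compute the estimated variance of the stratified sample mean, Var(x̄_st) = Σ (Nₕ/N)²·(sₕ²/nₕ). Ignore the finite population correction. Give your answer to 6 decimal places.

0.011107

N = 20019; Wₕ = Nₕ/N.
sector A: (8709/20019)²·4.00²/949 = 0.003190844
sector B: (7358/20019)²·8.99²/1508 = 0.007240238
sector C: (3952/20019)²·3.92²/886 = 0.000675908
Sum = 0.011106990 → 0.011107.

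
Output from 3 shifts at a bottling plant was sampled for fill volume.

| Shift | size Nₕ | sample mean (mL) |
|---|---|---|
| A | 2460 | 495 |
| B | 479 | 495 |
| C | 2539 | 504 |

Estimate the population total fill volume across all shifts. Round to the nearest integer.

A: 2460·495 = 1217700
B: 479·495 = 237105
C: 2539·504 = 1279656
τ̂ = Σ Nₕx̄ₕ = 2734461.

2734461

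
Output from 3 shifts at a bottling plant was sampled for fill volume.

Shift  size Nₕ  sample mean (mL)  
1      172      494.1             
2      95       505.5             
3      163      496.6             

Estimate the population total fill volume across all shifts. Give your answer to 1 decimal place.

213953.5

1: 172·494.1 = 84985.2
2: 95·505.5 = 48022.5
3: 163·496.6 = 80945.8
τ̂ = Σ Nₕx̄ₕ = 213953.5.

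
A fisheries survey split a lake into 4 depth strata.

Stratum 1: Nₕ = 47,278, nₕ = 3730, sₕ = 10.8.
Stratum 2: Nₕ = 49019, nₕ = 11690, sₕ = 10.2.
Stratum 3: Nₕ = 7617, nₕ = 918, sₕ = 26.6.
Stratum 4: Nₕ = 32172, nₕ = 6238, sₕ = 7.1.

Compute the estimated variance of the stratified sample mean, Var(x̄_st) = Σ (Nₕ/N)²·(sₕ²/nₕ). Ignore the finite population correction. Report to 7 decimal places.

0.0077953

N = 136086. Term for each stratum: Wₕ²sₕ²/nₕ.
Var(x̄_st) = 0.0037742440 + 0.0011547496 + 0.0024146912 + 0.0004516485 = 0.0077953333 → 0.0077953.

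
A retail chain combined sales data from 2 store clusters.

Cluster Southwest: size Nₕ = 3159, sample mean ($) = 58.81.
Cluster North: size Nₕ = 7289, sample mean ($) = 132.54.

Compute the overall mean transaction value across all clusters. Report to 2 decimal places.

110.25

x̄_st = (Σ Nₕx̄ₕ) / (Σ Nₕ) = (3159·58.81 + 7289·132.54) / 10448
= 1151864.85 / 10448 = 110.2474... → 110.25.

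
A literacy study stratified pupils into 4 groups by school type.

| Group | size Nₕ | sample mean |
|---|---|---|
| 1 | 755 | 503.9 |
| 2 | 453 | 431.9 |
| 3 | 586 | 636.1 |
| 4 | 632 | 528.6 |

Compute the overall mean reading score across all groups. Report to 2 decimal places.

528.82

x̄_st = (Σ Nₕx̄ₕ) / (Σ Nₕ) = (755·503.9 + 453·431.9 + 586·636.1 + 632·528.6) / 2426
= 1282925 / 2426 = 528.8232... → 528.82.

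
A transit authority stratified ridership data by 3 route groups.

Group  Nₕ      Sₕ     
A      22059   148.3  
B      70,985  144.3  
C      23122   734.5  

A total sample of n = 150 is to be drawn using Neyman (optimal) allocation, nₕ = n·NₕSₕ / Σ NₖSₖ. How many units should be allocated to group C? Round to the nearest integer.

84

Σ NₕSₕ = 22059·148.3 + 70985·144.3 + 23122·734.5 = 30497594.2.
Share for C: 16983109/30497594.2 = 0.55687.
n_C = 150 × 0.55687 = 83.530... → 84.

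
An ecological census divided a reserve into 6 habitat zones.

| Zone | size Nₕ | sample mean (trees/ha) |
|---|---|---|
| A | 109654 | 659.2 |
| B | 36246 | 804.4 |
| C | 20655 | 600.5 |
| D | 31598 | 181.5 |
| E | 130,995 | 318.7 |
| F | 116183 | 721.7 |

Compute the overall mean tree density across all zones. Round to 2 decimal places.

550.55

x̄_st = (Σ Nₕx̄ₕ) / (Σ Nₕ) = (109654·659.2 + 36246·804.4 + 20655·600.5 + 31598·181.5 + 130995·318.7 + 116183·721.7) / 445331
= 245175941.3 / 445331 = 550.5477... → 550.55.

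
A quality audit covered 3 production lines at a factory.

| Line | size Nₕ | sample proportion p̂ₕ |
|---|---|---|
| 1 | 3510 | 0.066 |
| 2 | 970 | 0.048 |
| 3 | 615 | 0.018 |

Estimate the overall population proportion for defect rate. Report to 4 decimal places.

N = 3510 + 970 + 615 = 5095.
Overall proportion = Σ (Nₕ/N)·p̂ₕ.
Σ Nₕp̂ₕ = 231.66 + 46.56 + 11.07 = 289.29.
289.29 / 5095 = 0.056779... → 0.0568.

0.0568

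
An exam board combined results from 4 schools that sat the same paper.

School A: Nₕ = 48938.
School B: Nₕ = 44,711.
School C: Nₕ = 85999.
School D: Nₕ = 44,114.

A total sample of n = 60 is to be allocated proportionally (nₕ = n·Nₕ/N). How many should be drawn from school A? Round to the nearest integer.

Share of school A = 48938/223762 = 0.21871.
Allocate 60 × 0.21871 = 13.122... → 13.

13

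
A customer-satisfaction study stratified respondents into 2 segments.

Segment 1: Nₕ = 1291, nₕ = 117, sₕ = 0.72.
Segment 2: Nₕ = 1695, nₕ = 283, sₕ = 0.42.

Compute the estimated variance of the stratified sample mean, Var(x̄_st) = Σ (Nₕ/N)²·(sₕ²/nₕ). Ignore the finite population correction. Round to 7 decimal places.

N = 2986. Term for each stratum: Wₕ²sₕ²/nₕ.
Var(x̄_st) = 0.0008282320 + 0.0002008500 = 0.0010290821 → 0.0010291.

0.0010291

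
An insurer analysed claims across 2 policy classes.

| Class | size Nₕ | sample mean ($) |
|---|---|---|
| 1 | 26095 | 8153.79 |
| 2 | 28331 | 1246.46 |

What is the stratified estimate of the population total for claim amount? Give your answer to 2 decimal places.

1: 26095·8153.79 = 212773150.05
2: 28331·1246.46 = 35313458.26
τ̂ = Σ Nₕx̄ₕ = 248086608.31.

248086608.31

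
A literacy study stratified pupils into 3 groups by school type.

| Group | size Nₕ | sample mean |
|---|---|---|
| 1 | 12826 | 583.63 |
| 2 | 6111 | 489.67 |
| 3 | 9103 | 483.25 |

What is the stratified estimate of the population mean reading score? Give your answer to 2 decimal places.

530.56

x̄_st = (Σ Nₕx̄ₕ) / (Σ Nₕ) = (12826·583.63 + 6111·489.67 + 9103·483.25) / 28040
= 14877036.5 / 28040 = 530.5648... → 530.56.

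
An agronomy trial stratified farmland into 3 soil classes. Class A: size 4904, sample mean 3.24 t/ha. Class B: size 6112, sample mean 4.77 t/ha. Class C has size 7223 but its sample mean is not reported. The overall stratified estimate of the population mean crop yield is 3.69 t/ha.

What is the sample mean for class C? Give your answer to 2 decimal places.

N = 4904 + 6112 + 7223 = 18239.
Overall total = μ·N = 3.69·18239 = 67301.91.
Subtract the known strata: 4904·3.24 + 6112·4.77 = 45043.2.
Remaining total for class C: 67301.91 − 45043.2 = 22258.71.
Divide by its size: 22258.71 / 7223 = 3.0816... → 3.08.

3.08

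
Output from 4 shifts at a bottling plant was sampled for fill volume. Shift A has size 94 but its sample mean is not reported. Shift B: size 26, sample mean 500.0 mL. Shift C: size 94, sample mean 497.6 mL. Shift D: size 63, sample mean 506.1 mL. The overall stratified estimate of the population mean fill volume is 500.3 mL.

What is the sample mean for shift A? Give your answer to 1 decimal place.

N = 94 + 26 + 94 + 63 = 277.
Overall total = μ·N = 500.3·277 = 138583.1.
Subtract the known strata: 26·500.0 + 94·497.6 + 63·506.1 = 91658.7.
Remaining total for shift A: 138583.1 − 91658.7 = 46924.4.
Divide by its size: 46924.4 / 94 = 499.196... → 499.2.

499.2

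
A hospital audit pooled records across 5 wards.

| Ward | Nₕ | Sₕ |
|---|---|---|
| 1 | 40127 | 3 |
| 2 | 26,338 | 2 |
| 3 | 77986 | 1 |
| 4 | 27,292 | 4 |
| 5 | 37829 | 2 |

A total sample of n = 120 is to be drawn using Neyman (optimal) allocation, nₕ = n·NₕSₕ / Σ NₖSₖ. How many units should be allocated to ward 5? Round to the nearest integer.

1: NₕSₕ = 40127·3 = 120381
2: NₕSₕ = 26338·2 = 52676
3: NₕSₕ = 77986·1 = 77986
4: NₕSₕ = 27292·4 = 109168
5: NₕSₕ = 37829·2 = 75658
Σ NₕSₕ = 435869.
n_5 = 120·75658/435869 = 20.830... → 21.

21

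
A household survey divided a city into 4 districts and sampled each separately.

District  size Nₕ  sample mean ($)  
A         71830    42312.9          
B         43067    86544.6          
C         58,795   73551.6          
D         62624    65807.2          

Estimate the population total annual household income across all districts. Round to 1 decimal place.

A: 71830·42312.9 = 3039335607
B: 43067·86544.6 = 3727216288.2
C: 58795·73551.6 = 4324466322
D: 62624·65807.2 = 4121110092.8
τ̂ = Σ Nₕx̄ₕ = 15212128310.0.

15212128310.0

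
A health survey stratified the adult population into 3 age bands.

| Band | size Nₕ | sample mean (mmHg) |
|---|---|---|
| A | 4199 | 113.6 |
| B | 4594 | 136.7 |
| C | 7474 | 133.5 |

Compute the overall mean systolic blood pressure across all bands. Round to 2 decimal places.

129.27

x̄_st = (Σ Nₕx̄ₕ) / (Σ Nₕ) = (4199·113.6 + 4594·136.7 + 7474·133.5) / 16267
= 2102785.2 / 16267 = 129.2669... → 129.27.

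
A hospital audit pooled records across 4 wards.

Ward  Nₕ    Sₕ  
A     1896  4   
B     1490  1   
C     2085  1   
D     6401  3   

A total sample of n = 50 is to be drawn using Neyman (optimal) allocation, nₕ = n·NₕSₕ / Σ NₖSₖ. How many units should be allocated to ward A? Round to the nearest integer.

12

A: NₕSₕ = 1896·4 = 7584
B: NₕSₕ = 1490·1 = 1490
C: NₕSₕ = 2085·1 = 2085
D: NₕSₕ = 6401·3 = 19203
Σ NₕSₕ = 30362.
n_A = 50·7584/30362 = 12.489... → 12.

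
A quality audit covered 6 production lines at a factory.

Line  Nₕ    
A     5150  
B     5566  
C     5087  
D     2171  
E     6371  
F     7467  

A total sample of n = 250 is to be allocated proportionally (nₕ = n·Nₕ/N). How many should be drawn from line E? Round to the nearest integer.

Share of line E = 6371/31812 = 0.20027.
Allocate 250 × 0.20027 = 50.068... → 50.

50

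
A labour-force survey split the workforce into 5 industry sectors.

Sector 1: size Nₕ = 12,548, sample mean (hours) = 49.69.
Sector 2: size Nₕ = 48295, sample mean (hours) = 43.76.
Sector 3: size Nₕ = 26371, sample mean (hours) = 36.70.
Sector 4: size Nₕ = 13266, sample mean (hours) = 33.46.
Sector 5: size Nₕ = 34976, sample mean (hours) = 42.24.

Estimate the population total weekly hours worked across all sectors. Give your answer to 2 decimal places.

5625981.62

Population total = Σ Nₕ·x̄ₕ (each stratum's size times its mean).
12548·49.69 + 48295·43.76 + 26371·36.70 + 13266·33.46 + 34976·42.24 = 623510.12 + 2113389.2 + 967815.7 + 443880.36 + 1477386.24 = 5625981.62.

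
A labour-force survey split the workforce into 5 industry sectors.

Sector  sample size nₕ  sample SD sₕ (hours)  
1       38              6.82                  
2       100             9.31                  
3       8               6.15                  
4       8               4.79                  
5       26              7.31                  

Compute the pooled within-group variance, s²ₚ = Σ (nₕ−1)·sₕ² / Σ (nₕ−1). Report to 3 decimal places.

1: (38−1)·6.82² = 37·46.5124 = 1720.9588
2: (100−1)·9.31² = 99·86.6761 = 8580.9339
3: (8−1)·6.15² = 7·37.8225 = 264.7575
4: (8−1)·4.79² = 7·22.9441 = 160.6087
5: (26−1)·7.31² = 25·53.4361 = 1335.9025
Numerator = 12063.1614; denominator = Σ(nₕ−1) = 175.
s²ₚ = 12063.1614/175 = 68.93235... → 68.932.

68.932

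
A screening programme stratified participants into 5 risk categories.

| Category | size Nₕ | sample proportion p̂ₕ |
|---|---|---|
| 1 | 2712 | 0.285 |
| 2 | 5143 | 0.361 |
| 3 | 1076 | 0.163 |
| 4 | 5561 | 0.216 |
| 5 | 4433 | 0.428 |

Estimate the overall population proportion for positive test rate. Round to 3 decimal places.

N = 2712 + 5143 + 1076 + 5561 + 4433 = 18925.
Overall proportion = Σ (Nₕ/N)·p̂ₕ.
Σ Nₕp̂ₕ = 772.92 + 1856.623 + 175.388 + 1201.176 + 1897.324 = 5903.431.
5903.431 / 18925 = 0.31194... → 0.312.

0.312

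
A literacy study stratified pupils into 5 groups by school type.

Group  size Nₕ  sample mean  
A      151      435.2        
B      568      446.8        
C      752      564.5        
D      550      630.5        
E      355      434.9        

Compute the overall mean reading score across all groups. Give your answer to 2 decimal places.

524.06

x̄_st = (Σ Nₕx̄ₕ) / (Σ Nₕ) = (151·435.2 + 568·446.8 + 752·564.5 + 550·630.5 + 355·434.9) / 2376
= 1245166.1 / 2376 = 524.0598... → 524.06.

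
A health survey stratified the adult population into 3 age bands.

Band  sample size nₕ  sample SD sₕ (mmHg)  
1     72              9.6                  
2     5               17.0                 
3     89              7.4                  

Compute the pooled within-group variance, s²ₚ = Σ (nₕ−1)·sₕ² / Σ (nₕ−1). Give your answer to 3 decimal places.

Degrees of freedom: 71 + 4 + 88 = 163.
Σ(nₕ−1)sₕ² = 71·92.16 + 4·289 + 88·54.76 = 12518.24.
s²ₚ = 12518.24 / 163 = 76.79902... → 76.799.

76.799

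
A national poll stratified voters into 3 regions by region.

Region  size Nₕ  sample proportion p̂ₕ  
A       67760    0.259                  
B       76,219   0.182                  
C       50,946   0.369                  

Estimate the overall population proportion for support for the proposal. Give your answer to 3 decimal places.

0.258

Wₕ = Nₕ/N with N = 194925: 0.3476, 0.3910, 0.2614.
p̂_st = 0.3476·0.259 + 0.3910·0.182 + 0.2614·0.369 ≈ 0.25764... → 0.258.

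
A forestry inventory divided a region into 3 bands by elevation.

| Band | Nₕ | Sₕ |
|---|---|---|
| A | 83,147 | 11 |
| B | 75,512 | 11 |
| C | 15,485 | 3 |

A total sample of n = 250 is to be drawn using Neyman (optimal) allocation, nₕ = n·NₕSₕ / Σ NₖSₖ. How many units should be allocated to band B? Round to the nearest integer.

A: NₕSₕ = 83147·11 = 914617
B: NₕSₕ = 75512·11 = 830632
C: NₕSₕ = 15485·3 = 46455
Σ NₕSₕ = 1791704.
n_B = 250·830632/1791704 = 115.900... → 116.

116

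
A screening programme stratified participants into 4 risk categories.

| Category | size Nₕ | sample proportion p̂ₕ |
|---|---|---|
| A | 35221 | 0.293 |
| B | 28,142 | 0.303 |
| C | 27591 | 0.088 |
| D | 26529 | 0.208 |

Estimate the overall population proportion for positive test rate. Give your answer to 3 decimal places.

N = 35221 + 28142 + 27591 + 26529 = 117483.
Overall proportion = Σ (Nₕ/N)·p̂ₕ.
Σ Nₕp̂ₕ = 10319.753 + 8527.026 + 2428.008 + 5518.032 = 26792.819.
26792.819 / 117483 = 0.22806... → 0.228.

0.228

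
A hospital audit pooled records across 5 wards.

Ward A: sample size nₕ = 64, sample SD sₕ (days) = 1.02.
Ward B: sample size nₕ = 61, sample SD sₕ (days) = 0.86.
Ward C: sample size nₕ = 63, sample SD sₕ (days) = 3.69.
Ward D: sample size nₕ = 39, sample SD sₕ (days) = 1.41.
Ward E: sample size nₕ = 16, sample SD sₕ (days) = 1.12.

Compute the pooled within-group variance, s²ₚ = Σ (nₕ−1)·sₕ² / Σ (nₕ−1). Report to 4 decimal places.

4.4054

A: (64−1)·1.02² = 63·1.0404 = 65.5452
B: (61−1)·0.86² = 60·0.7396 = 44.376
C: (63−1)·3.69² = 62·13.6161 = 844.1982
D: (39−1)·1.41² = 38·1.9881 = 75.5478
E: (16−1)·1.12² = 15·1.2544 = 18.816
Numerator = 1048.4832; denominator = Σ(nₕ−1) = 238.
s²ₚ = 1048.4832/238 = 4.405392... → 4.4054.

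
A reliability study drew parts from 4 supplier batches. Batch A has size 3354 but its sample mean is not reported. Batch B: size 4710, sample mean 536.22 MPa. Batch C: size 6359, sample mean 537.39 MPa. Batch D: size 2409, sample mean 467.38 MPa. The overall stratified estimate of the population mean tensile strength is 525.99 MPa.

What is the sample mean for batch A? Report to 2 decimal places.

Σ Nₕx̄ₕ = N·μ, so 3354·x̄_A = 16832·525.99 − (4710·536.22 + 6359·537.39 + 2409·467.38).
= 8853463.68 − 7068777.63 = 1784686.05.
x̄_A = 1784686.05 / 3354 = 532.1068... → 532.11.

532.11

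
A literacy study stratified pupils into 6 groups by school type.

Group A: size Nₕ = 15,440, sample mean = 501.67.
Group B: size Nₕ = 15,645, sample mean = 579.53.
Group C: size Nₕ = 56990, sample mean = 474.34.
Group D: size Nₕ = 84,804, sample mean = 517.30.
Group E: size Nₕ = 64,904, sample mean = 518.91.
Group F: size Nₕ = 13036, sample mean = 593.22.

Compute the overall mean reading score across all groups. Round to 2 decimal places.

N = 250819; weights Wₕ = Nₕ/N = (0.0616, 0.0624, 0.2272, 0.3381, 0.2588, 0.0520).
x̄_st = Σ Wₕ·x̄ₕ = 0.0616·501.67 + 0.0624·579.53 + 0.2272·474.34 + 0.3381·517.30 + 0.2588·518.91 + 0.0520·593.22 ≈ 514.8208...
→ 514.82.

514.82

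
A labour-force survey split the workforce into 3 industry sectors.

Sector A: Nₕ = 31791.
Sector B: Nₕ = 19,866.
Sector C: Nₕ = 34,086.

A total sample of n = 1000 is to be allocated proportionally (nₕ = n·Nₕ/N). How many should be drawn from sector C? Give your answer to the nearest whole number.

398

Share of sector C = 34086/85743 = 0.39754.
Allocate 1000 × 0.39754 = 397.537... → 398.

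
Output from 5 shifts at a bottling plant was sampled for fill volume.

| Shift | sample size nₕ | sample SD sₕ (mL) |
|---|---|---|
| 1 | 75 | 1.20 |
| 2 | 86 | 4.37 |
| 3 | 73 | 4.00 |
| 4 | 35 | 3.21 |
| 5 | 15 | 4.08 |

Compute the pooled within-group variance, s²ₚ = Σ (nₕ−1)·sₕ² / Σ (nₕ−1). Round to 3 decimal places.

1: (75−1)·1.20² = 74·1.44 = 106.56
2: (86−1)·4.37² = 85·19.0969 = 1623.2365
3: (73−1)·4.00² = 72·16 = 1152
4: (35−1)·3.21² = 34·10.3041 = 350.3394
5: (15−1)·4.08² = 14·16.6464 = 233.0496
Numerator = 3465.1855; denominator = Σ(nₕ−1) = 279.
s²ₚ = 3465.1855/279 = 12.42002... → 12.420.

12.420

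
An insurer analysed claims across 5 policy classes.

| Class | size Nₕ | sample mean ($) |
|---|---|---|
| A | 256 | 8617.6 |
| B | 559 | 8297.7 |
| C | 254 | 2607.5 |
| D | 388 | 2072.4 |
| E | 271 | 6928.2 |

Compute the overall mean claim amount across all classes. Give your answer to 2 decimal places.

N = 1728; weights Wₕ = Nₕ/N = (0.1481, 0.3235, 0.1470, 0.2245, 0.1568).
x̄_st = Σ Wₕ·x̄ₕ = 0.1481·8617.6 + 0.3235·8297.7 + 0.1470·2607.5 + 0.2245·2072.4 + 0.1568·6928.2 ≈ 5896.0986...
→ 5896.10.

5896.10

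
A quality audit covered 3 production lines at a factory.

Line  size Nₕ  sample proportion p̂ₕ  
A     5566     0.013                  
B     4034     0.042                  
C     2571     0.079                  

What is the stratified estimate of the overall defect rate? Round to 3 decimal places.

Wₕ = Nₕ/N with N = 12171: 0.4573, 0.3314, 0.2112.
p̂_st = 0.4573·0.013 + 0.3314·0.042 + 0.2112·0.079 ≈ 0.03655... → 0.037.

0.037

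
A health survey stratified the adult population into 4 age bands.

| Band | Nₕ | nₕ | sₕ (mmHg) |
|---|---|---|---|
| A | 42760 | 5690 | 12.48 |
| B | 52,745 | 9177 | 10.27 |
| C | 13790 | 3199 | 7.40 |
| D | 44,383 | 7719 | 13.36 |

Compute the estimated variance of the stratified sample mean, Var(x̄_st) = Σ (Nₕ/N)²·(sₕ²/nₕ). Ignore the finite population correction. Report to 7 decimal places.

0.0055396

N = 153678. Term for each stratum: Wₕ²sₕ²/nₕ.
Var(x̄_st) = 0.0021191851 + 0.0013538774 + 0.0001378334 + 0.0019286871 = 0.0055395831 → 0.0055396.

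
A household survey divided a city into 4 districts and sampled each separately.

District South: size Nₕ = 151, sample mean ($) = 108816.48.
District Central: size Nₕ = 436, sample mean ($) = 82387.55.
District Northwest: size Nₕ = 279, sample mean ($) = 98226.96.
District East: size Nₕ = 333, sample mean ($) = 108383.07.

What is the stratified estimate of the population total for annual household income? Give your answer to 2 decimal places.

115849144.43

Population total = Σ Nₕ·x̄ₕ (each stratum's size times its mean).
151·108816.48 + 436·82387.55 + 279·98226.96 + 333·108383.07 = 16431288.48 + 35920971.8 + 27405321.84 + 36091562.31 = 115849144.43.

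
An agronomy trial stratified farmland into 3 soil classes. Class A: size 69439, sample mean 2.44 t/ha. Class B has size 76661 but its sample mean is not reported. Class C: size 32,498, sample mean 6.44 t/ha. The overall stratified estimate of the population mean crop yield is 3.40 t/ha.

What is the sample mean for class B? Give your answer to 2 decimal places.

2.98

N = 69439 + 76661 + 32498 = 178598.
Overall total = μ·N = 3.40·178598 = 607233.2.
Subtract the known strata: 69439·2.44 + 32498·6.44 = 378718.28.
Remaining total for class B: 607233.2 − 378718.28 = 228514.92.
Divide by its size: 228514.92 / 76661 = 2.9808... → 2.98.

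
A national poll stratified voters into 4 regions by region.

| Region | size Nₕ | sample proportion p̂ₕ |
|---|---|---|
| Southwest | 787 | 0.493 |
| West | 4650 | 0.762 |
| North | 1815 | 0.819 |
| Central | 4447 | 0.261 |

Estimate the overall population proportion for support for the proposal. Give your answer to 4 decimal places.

Wₕ = Nₕ/N with N = 11699: 0.0673, 0.3975, 0.1551, 0.3801.
p̂_st = 0.0673·0.493 + 0.3975·0.762 + 0.1551·0.819 + 0.3801·0.261 ≈ 0.562308... → 0.5623.

0.5623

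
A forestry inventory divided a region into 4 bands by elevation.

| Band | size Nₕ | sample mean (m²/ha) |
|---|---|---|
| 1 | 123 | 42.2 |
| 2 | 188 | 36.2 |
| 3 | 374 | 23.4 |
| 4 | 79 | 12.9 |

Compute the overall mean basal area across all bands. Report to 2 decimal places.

28.49

N = 764; weights Wₕ = Nₕ/N = (0.1610, 0.2461, 0.4895, 0.1034).
x̄_st = Σ Wₕ·x̄ₕ = 0.1610·42.2 + 0.2461·36.2 + 0.4895·23.4 + 0.1034·12.9 ≈ 28.4907...
→ 28.49.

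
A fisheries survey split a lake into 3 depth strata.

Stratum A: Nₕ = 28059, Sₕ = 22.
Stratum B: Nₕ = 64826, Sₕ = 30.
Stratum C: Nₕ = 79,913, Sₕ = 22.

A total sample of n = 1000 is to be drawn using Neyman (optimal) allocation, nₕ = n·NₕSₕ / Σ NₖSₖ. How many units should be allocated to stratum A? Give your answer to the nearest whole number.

143

Σ NₕSₕ = 28059·22 + 64826·30 + 79913·22 = 4320164.
Share for A: 617298/4320164 = 0.14289.
n_A = 1000 × 0.14289 = 142.888... → 143.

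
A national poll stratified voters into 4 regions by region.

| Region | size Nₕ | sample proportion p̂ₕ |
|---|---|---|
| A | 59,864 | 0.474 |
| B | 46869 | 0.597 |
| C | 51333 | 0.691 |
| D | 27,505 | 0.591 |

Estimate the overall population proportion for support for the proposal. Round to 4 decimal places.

Wₕ = Nₕ/N with N = 185571: 0.3226, 0.2526, 0.2766, 0.1482.
p̂_st = 0.3226·0.474 + 0.2526·0.597 + 0.2766·0.691 + 0.1482·0.591 ≈ 0.582434... → 0.5824.

0.5824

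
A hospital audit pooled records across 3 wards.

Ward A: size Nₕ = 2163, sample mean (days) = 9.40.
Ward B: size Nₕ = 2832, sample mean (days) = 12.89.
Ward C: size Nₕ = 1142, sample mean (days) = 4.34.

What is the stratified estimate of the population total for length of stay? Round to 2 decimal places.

61792.96

Population total = Σ Nₕ·x̄ₕ (each stratum's size times its mean).
2163·9.40 + 2832·12.89 + 1142·4.34 = 20332.2 + 36504.48 + 4956.28 = 61792.96.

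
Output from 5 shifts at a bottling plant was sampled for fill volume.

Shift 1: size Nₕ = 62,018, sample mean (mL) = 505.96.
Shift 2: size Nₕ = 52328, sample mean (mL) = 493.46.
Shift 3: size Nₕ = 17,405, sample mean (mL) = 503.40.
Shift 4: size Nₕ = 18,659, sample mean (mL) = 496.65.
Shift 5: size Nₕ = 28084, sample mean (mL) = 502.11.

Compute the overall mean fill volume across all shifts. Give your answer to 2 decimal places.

N = 178494; weights Wₕ = Nₕ/N = (0.3475, 0.2932, 0.0975, 0.1045, 0.1573).
x̄_st = Σ Wₕ·x̄ₕ = 0.3475·505.96 + 0.2932·493.46 + 0.0975·503.40 + 0.1045·496.65 + 0.1573·502.11 ≈ 500.4668...
→ 500.47.

500.47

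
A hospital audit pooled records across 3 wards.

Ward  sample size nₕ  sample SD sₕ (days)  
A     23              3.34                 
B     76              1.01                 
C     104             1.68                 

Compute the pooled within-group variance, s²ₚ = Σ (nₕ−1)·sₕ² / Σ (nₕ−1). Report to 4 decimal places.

Degrees of freedom: 22 + 75 + 103 = 200.
Σ(nₕ−1)sₕ² = 22·11.1556 + 75·1.0201 + 103·2.8224 = 612.6379.
s²ₚ = 612.6379 / 200 = 3.063190... → 3.0632.

3.0632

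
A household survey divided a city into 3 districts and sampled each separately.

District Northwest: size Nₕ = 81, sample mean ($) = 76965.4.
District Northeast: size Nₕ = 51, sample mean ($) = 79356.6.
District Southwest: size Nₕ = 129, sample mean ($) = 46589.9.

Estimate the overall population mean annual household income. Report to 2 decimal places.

62419.47

N = 81 + 51 + 129 = 261.
Weight each subgroup mean by Nₕ/N and sum.
Σ Nₕx̄ₕ = 81·76965.4 + 51·79356.6 + 129·46589.9 = 6234197.4 + 4047186.6 + 6010097.1 = 16291481.1.
Divide by N: 16291481.1 / 261 = 62419.4678... → 62419.47.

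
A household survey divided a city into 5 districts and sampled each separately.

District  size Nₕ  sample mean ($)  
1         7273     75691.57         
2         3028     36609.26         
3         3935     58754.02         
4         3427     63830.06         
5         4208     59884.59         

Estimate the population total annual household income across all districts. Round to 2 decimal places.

1363294666.93

1: 7273·75691.57 = 550504788.61
2: 3028·36609.26 = 110852839.28
3: 3935·58754.02 = 231197068.7
4: 3427·63830.06 = 218745615.62
5: 4208·59884.59 = 251994354.72
τ̂ = Σ Nₕx̄ₕ = 1363294666.93.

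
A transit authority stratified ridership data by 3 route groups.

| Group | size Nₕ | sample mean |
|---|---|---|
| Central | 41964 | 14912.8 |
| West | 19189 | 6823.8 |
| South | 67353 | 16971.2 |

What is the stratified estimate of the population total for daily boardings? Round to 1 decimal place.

1899803871.0

Central: 41964·14912.8 = 625800739.2
West: 19189·6823.8 = 130941898.2
South: 67353·16971.2 = 1143061233.6
τ̂ = Σ Nₕx̄ₕ = 1899803871.0.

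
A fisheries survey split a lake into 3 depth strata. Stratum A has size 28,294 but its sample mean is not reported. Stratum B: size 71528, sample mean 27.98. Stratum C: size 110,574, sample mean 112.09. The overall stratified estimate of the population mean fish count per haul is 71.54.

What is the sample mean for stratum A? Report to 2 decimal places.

Σ Nₕx̄ₕ = N·μ, so 28294·x̄_A = 210396·71.54 − (71528·27.98 + 110574·112.09).
= 15051729.84 − 14395593.1 = 656136.74.
x̄_A = 656136.74 / 28294 = 23.1900... → 23.19.

23.19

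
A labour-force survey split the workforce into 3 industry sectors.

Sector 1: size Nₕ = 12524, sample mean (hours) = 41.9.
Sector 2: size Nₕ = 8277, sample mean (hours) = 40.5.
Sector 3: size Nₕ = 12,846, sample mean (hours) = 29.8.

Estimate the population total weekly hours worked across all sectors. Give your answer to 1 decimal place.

1242784.9

1: 12524·41.9 = 524755.6
2: 8277·40.5 = 335218.5
3: 12846·29.8 = 382810.8
τ̂ = Σ Nₕx̄ₕ = 1242784.9.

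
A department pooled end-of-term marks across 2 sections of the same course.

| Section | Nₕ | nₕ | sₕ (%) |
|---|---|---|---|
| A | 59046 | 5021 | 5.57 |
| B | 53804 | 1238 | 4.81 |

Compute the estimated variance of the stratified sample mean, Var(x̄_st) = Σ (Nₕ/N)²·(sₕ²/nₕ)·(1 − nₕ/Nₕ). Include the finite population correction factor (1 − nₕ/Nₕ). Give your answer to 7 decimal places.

N = 112850; Wₕ = Nₕ/N.
section A: (59046/112850)²·5.57²/5021·(1 − 5021/59046) = 0.0015477553
section B: (53804/112850)²·4.81²/1238·(1 − 1238/53804) = 0.0041503610
Sum = 0.0056981163 → 0.0056981.

0.0056981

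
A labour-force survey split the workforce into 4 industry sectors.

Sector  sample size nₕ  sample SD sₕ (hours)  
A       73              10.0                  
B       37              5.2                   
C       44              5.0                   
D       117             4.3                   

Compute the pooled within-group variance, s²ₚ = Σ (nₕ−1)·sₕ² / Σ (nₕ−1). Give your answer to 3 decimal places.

Degrees of freedom: 72 + 36 + 43 + 116 = 267.
Σ(nₕ−1)sₕ² = 72·100 + 36·27.04 + 43·25 + 116·18.49 = 11393.28.
s²ₚ = 11393.28 / 267 = 42.67146... → 42.671.

42.671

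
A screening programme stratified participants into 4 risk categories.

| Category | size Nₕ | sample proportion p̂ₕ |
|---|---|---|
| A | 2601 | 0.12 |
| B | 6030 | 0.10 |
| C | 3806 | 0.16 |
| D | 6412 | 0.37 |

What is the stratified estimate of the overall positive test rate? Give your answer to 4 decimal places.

0.2067

N = 2601 + 6030 + 3806 + 6412 = 18849.
Overall proportion = Σ (Nₕ/N)·p̂ₕ.
Σ Nₕp̂ₕ = 312.12 + 603 + 608.96 + 2372.44 = 3896.52.
3896.52 / 18849 = 0.206723... → 0.2067.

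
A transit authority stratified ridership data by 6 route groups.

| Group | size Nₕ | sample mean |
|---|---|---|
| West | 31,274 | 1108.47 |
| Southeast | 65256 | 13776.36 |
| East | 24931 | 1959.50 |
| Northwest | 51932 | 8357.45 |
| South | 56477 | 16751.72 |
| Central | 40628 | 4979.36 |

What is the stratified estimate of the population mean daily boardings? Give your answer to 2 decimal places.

N = 270498; weights Wₕ = Nₕ/N = (0.1156, 0.2412, 0.0922, 0.1920, 0.2088, 0.1502).
x̄_st = Σ Wₕ·x̄ₕ = 0.1156·1108.47 + 0.2412·13776.36 + 0.0922·1959.50 + 0.1920·8357.45 + 0.2088·16751.72 + 0.1502·4979.36 ≈ 9482.2001...
→ 9482.20.

9482.20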